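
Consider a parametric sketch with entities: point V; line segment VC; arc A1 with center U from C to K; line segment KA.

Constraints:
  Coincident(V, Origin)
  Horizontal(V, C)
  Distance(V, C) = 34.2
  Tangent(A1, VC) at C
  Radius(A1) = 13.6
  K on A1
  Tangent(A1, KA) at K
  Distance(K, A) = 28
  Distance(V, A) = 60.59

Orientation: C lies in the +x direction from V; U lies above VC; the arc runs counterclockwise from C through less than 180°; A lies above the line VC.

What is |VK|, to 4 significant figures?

50.25

V is at the origin; VC is horizontal with |VC| = 34.2 and C on the +x side, so C = (34.20, 0.000). Tangency of A1 to VC means the radius UC is perpendicular to VC, so U = C + (0, 13.6) = (34.20, 13.60). Since UK ⟂ KA (tangency), |UA| = √(13.6² + 28.0²) = 31.13 regardless of where K sits on A1. So A lies on both circle(V, 60.59) and circle(U, 31.13); the above-VC intersection is A = (41.91, 43.76). K is the foot of the tangent from A: K = (47.52, 16.33).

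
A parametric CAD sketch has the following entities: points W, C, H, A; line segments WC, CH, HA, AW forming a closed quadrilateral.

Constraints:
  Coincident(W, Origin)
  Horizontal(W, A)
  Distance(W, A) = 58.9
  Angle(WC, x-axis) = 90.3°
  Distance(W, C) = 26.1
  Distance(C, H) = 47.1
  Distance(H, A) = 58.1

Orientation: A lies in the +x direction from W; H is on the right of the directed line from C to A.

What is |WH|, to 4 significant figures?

21.27

Checks: W.y = 0.00, A.y = 0.00 ✓; |CH| = 47.10 ✓; |HA| = 58.10 ✓.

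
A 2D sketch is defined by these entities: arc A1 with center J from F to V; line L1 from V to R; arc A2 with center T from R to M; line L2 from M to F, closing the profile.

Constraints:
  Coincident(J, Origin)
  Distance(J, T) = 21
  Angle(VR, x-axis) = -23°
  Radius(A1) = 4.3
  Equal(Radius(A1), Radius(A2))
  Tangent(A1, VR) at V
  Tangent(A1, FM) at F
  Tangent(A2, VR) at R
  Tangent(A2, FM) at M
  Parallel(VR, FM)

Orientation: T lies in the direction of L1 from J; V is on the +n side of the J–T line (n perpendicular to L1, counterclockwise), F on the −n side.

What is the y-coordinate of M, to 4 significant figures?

-12.16

The slot axis is L1's direction at -23.0°, so u = (cos -23.0°, sin -23.0°) = (0.9205, -0.3907) and n = (−sin -23.0°, cos -23.0°) = (0.3907, 0.9205). J is at the origin and T lies 21.0 along u from J, so T = 21.0·u = (19.33, -8.205). Tangency of A1 to both parallel lines with radius 4.3 puts V and F at J ± 4.3·n: V = (1.680, 3.958), F = (-1.680, -3.958). Equal radii place R and M the same way about T: R = T + 4.3·n = (21.01, -4.247), M = T − 4.3·n = (17.65, -12.16). So M.y = -12.16.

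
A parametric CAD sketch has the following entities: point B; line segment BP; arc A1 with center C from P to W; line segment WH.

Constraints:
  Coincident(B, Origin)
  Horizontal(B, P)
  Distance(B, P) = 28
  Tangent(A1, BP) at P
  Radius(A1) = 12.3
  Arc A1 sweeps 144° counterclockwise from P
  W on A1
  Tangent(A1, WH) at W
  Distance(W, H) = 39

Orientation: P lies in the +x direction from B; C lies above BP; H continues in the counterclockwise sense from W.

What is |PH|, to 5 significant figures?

51.306

On A1, P sits at bearing -90° from C; a 144° counterclockwise sweep puts W at bearing 54°, so W = C + 12.3·(cos 54°, sin 54°) = (35.230, 22.251). Tangency of A1 to WH means the radius CW is perpendicular to WH, so WH runs along (−sin 54°, cos 54°); with |WH| = 39.0, H = (3.6781, 45.175). Then |PH| = |H − P| = 51.306.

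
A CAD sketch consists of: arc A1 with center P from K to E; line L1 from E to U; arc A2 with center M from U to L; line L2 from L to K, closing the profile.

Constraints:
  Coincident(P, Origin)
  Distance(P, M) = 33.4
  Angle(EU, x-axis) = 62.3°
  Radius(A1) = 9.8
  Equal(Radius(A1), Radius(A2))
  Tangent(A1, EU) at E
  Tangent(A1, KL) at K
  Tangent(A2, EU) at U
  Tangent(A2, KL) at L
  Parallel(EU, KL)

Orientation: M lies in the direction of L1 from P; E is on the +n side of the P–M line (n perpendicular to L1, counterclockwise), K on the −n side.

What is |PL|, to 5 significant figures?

34.808

The slot axis is L1's direction at 62.3°, so u = (cos 62.3°, sin 62.3°) = (0.46484, 0.88539) and n = (−sin 62.3°, cos 62.3°) = (-0.88539, 0.46484). P is at the origin and M lies 33.4 along u from P, so M = 33.4·u = (15.526, 29.572). Tangency of A1 to both parallel lines with radius 9.8 puts E and K at P ± 9.8·n: E = (-8.6769, 4.5555), K = (8.6769, -4.5555). Equal radii place U and L the same way about M: U = M + 9.8·n = (6.8489, 34.128), L = M − 9.8·n = (24.203, 25.017). Then |PL| = |L − P| = 34.808.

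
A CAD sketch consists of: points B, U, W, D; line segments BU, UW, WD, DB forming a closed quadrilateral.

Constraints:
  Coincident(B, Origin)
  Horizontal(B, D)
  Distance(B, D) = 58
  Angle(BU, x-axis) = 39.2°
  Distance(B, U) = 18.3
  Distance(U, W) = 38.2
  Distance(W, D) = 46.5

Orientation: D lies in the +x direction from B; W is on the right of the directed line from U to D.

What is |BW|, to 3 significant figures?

32.8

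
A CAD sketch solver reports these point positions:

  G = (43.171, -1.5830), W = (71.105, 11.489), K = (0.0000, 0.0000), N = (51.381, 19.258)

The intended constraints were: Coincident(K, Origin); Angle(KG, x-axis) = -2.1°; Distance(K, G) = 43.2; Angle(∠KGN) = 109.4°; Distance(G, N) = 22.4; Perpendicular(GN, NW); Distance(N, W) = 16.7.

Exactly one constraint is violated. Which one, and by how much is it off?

Distance(N, W) = 16.7 — off by 4.50.

K = (0.00, 0.00) ✓; KG at -2.100° ✓; |KG| = 43.20 ✓; ∠KGN = 109.4° ✓; |GN| = 22.40 ✓; ∠(GN, NW) = 90.00° ✓; |NW| = 21.20 ✗.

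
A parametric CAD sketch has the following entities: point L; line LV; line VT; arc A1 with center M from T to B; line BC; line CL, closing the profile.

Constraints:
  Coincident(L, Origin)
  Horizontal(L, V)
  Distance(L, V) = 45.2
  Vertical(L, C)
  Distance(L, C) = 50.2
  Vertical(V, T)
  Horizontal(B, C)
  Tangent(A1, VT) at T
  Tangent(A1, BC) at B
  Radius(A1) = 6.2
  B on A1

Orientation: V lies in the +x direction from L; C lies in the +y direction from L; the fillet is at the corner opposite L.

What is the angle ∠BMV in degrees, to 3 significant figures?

172°

L is at the origin; LV is horizontal with |LV| = 45.2 and V on the +x side, so V = (45.2, 0.00). L and C share the same x with |LC| = 50.2 and C on the +y side, so C = (0.00, 50.2). The virtual corner opposite L is at (45.2, 50.2). Tangency of A1 to VT means the radius MT is perpendicular to VT and A1 meets BC tangentially, so MB is at right angles to BC, with radius 6.2, so the center M sits 6.2 in from both sides at M = (39.0, 44.0). That places the tangent points at T = (45.2, 44.0) on VT and B = (39.0, 50.2) on BC. Then cos ∠BMV = MB·MV / (|MB||MV|), giving 172°.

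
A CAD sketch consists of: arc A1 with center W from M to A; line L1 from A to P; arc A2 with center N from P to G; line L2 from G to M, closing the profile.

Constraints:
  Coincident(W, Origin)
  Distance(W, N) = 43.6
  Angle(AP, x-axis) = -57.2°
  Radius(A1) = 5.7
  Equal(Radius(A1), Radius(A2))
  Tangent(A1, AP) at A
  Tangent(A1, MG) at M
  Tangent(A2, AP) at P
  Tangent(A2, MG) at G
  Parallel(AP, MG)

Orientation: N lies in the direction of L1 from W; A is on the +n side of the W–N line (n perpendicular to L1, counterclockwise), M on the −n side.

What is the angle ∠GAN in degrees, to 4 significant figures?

7.205°

The slot axis is L1's direction at -57.2°, so u = (cos -57.2°, sin -57.2°) = (0.5417, -0.8406) and n = (−sin -57.2°, cos -57.2°) = (0.8406, 0.5417). W is at the origin and N lies 43.6 along u from W, so N = 43.6·u = (23.62, -36.65). Tangency of A1 to both parallel lines with radius 5.7 puts A and M at W ± 5.7·n: A = (4.791, 3.088), M = (-4.791, -3.088). Equal radii place P and G the same way about N: P = N + 5.7·n = (28.41, -33.56), G = N − 5.7·n = (18.83, -39.74). Then cos ∠GAN = AG·AN / (|AG||AN|), giving 7.205°.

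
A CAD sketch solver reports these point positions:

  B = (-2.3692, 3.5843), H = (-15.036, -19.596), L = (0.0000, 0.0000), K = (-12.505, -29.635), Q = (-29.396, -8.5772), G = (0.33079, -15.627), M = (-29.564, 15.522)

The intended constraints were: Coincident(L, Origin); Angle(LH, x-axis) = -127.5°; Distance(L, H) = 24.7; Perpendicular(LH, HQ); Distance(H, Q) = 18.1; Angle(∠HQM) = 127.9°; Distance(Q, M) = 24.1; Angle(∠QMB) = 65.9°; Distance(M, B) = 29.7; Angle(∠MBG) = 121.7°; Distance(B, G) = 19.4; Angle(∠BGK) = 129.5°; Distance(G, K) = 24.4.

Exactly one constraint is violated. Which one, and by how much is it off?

Distance(G, K) = 24.4 — off by 5.40.

L = (0.00, 0.00) ✓; LH at -127.5° ✓; |LH| = 24.70 ✓; ∠(LH, HQ) = 90.00° ✓; |HQ| = 18.10 ✓; ∠HQM = 127.9° ✓; |QM| = 24.10 ✓; ∠QMB = 65.90° ✓; |MB| = 29.70 ✓; ∠MBG = 121.7° ✓; |BG| = 19.40 ✓; ∠BGK = 129.5° ✓; |GK| = 19.00 ✗.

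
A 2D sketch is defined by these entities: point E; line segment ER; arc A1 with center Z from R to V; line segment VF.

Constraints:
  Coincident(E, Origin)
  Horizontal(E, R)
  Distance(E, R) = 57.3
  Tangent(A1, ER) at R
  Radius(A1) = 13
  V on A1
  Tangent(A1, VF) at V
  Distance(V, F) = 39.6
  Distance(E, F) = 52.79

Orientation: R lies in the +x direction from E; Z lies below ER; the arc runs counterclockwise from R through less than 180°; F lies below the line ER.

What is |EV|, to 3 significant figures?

46.1

E is at the origin; E and R share the same y with |ER| = 57.3 and R on the +x side, so R = (57.3, 0.00). A1 meets ER tangentially, so ZR is at right angles to ER, so Z = R + (0, -13) = (57.3, -13.0). Since ZV ⟂ VF (tangency), |ZF| = √(13.0² + 39.6²) = 41.7 regardless of where V sits on A1. So F lies on both circle(E, 52.79) and circle(Z, 41.7); the below-ER intersection is F = (29.3, -43.9). V is the foot of the tangent from F: V = (45.4, -7.72).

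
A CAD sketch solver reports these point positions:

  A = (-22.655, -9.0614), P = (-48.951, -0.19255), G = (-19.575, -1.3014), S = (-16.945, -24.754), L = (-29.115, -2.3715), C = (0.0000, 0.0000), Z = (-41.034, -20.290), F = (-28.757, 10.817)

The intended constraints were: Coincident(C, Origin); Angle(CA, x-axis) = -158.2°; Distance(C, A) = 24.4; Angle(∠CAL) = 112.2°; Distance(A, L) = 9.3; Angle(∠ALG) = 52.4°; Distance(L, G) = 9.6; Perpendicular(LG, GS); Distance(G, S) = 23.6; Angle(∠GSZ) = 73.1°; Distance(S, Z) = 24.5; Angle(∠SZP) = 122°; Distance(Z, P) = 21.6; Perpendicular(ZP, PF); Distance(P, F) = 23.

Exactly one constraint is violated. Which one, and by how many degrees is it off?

Perpendicular(ZP, PF) — off by 7.10°.

C = (0.00, 0.00) ✓; CA at -158.2° ✓; |CA| = 24.40 ✓; ∠CAL = 112.2° ✓; |AL| = 9.300 ✓; ∠ALG = 52.40° ✓; |LG| = 9.600 ✓; ∠(LG, GS) = 90.00° ✓; |GS| = 23.60 ✓; ∠GSZ = 73.10° ✓; |SZ| = 24.50 ✓; ∠SZP = 122.0° ✓; |ZP| = 21.60 ✓; ∠(ZP, PF) = 82.90° ✗; |PF| = 23.00 ✓.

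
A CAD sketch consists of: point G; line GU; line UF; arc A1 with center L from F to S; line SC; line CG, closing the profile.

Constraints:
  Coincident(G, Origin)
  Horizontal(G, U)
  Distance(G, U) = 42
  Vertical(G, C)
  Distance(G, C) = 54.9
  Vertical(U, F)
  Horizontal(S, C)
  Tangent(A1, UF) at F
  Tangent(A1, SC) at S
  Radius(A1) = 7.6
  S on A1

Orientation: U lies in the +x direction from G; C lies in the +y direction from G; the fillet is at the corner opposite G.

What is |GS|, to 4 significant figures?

64.79

G is at the origin; GU is horizontal with |GU| = 42.0 and U on the +x side, so U = (42.00, 0.000). G and C share the same x with |GC| = 54.9 and C on the +y side, so C = (0.000, 54.90). The virtual corner opposite G is at (42.00, 54.90). A1 meets UF tangentially, so LF is at right angles to UF and the tangent condition forces LS to be normal to SC, with radius 7.6, so the center L sits 7.6 in from both sides at L = (34.40, 47.30). That places the tangent points at F = (42.00, 47.30) on UF and S = (34.40, 54.90) on SC. Then |GS| = |S − G| = 64.79.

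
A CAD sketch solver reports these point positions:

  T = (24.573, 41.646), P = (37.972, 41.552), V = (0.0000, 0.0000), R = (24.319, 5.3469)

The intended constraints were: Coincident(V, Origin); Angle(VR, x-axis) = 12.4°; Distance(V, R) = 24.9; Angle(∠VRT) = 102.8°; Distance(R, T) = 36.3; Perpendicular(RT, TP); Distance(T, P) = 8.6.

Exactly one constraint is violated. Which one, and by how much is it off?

Distance(T, P) = 8.6 — off by 4.80.

V = (0.00, 0.00) ✓; VR at 12.40° ✓; |VR| = 24.90 ✓; ∠VRT = 102.8° ✓; |RT| = 36.30 ✓; ∠(RT, TP) = 90.00° ✓; |TP| = 13.40 ✗.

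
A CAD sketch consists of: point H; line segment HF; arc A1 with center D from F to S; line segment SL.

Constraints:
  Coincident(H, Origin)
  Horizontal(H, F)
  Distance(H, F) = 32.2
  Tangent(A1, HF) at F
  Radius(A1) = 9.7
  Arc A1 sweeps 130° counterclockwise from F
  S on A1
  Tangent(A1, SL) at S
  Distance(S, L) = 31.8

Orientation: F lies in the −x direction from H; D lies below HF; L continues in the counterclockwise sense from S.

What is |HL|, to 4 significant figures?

44.63

H is at the origin; HF is horizontal with |HF| = 32.2 and F on the −x side, so F = (-32.20, 0.000). Since A1 is tangent to HF there, DF ⟂ HF, so D = F + (0, -9.7) = (-32.20, -9.700). On A1, F sits at bearing 90° from D; a 130° counterclockwise sweep puts S at bearing 220°, so S = D + 9.7·(cos 220°, sin 220°) = (-39.63, -15.94). Since A1 is tangent to SL there, DS ⟂ SL, so SL runs along (−sin 220°, cos 220°); with |SL| = 31.8, L = (-19.19, -40.30). Then |HL| = |L − H| = 44.63.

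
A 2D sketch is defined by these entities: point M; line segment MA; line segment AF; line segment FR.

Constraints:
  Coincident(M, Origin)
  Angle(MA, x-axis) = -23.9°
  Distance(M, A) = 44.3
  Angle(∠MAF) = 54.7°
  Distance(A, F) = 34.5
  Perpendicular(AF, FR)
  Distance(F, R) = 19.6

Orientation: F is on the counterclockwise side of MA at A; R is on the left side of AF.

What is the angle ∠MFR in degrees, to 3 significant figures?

13.8°

M is at the origin; MA runs at -23.9° with length 44.3, so A = 44.3·(cos -23.9°, sin -23.9°) = (40.5, -17.9). ∠MAF = 54.7°, so AF runs at -23.9° + (180° − 54.7°) = 101° from the x-axis; with |AF| = 34.5, F = A + 34.5·(cos 101°, sin 101°) = (33.7, 15.9). The perpendicularity gives FR at right angles to AF; with |FR| = 19.6 on the left of AF, R = F + 19.6·(-0.980, -0.198) = (14.5, 12.0). Then cos ∠MFR = FM·FR / (|FM||FR|), giving 13.8°.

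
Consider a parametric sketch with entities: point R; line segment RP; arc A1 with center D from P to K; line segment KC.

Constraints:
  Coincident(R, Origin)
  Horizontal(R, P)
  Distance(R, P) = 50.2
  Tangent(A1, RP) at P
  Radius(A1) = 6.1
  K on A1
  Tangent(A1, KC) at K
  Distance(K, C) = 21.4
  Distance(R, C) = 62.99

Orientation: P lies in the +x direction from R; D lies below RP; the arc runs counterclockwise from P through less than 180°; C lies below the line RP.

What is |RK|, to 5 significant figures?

46.057

R is at the origin; RP is horizontal with |RP| = 50.2 and P on the +x side, so P = (50.200, 0.0000). Since A1 is tangent to RP there, DP ⟂ RP, so D = P + (0, -6.1) = (50.200, -6.1000). Since DK ⟂ KC (tangency), |DC| = √(6.1² + 21.4²) = 22.252 regardless of where K sits on A1. So C lies on both circle(R, 62.99) and circle(D, 22.252); the below-RP intersection is C = (56.732, -27.372). K is the foot of the tangent from C: K = (45.083, -9.4205).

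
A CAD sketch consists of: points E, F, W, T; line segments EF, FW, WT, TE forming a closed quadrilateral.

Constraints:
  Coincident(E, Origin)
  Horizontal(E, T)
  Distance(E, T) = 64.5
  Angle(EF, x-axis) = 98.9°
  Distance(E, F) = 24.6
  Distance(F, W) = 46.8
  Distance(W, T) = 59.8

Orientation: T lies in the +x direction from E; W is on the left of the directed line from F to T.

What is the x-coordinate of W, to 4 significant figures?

34.23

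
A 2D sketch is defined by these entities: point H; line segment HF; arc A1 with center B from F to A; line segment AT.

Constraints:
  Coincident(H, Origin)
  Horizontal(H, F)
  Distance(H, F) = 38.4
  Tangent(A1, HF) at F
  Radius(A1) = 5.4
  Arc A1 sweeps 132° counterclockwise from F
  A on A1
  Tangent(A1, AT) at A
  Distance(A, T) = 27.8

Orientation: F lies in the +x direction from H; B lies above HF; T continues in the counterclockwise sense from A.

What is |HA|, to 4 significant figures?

43.36

Since A1 is tangent to HF there, BF ⟂ HF, so B = F + (0, 5.4) = (38.40, 5.400). On A1, F sits at bearing -90° from B; a 132° counterclockwise sweep puts A at bearing 42°, so A = B + 5.4·(cos 42°, sin 42°) = (42.41, 9.013). Then |HA| = |A − H| = 43.36.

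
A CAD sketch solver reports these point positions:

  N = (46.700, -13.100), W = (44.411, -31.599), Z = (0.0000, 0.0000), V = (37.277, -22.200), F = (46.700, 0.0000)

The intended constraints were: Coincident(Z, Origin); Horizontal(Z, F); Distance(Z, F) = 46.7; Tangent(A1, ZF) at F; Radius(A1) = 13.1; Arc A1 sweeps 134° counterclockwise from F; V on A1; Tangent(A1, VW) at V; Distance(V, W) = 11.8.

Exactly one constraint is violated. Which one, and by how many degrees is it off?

Tangent(A1, VW) at V — off by 6.80°.

Z = (0.00, 0.00) ✓; Z.y = 0.00, F.y = 0.00 ✓; |ZF| = 46.70 ✓; ∠(NF, FZ) = 90.00° ✓; |NF| = 13.10 ✓; bearing(N→V) − bearing(N→F) = 134.0° ✓; |NV| = 13.10 ✓; ∠(NV, VW) = 96.80° ✗; |VW| = 11.80 ✓.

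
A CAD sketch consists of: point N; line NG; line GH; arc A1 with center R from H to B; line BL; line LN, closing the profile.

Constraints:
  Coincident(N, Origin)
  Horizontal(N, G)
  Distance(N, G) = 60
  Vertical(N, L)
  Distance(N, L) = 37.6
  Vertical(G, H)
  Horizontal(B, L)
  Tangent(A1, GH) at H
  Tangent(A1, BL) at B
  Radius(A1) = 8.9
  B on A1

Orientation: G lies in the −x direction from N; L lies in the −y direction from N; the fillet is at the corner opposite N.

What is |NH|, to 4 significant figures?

66.51

N is at the origin; NG is horizontal with |NG| = 60.0 and G on the −x side, so G = (-60.00, 0.000). N and L share the same x with |NL| = 37.6 and L on the −y side, so L = (0.000, -37.60). The virtual corner opposite N is at (-60.00, -37.60). A1 meets GH tangentially, so RH is at right angles to GH and A1 meets BL tangentially, so RB is at right angles to BL, with radius 8.9, so the center R sits 8.9 in from both sides at R = (-51.10, -28.70). That places the tangent points at H = (-60.00, -28.70) on GH and B = (-51.10, -37.60) on BL. Then |NH| = |H − N| = 66.51.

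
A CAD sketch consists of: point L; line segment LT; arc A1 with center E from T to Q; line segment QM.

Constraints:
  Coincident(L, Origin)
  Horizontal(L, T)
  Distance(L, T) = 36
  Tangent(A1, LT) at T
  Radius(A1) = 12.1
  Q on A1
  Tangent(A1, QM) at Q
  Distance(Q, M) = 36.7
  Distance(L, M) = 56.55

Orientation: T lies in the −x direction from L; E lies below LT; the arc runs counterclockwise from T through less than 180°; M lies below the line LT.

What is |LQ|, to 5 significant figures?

49.839

L is at the origin; LT is horizontal with |LT| = 36.0 and T on the −x side, so T = (-36.000, 0.0000). Tangency of A1 to LT means the radius ET is perpendicular to LT, so E = T + (0, -12.1) = (-36.000, -12.100). Since EQ ⟂ QM (tangency), |EM| = √(12.1² + 36.7²) = 38.643 regardless of where Q sits on A1. So M lies on both circle(L, 56.55) and circle(E, 38.643); the below-LT intersection is M = (-27.010, -49.683). Q is the foot of the tangent from M: Q = (-46.295, -18.458).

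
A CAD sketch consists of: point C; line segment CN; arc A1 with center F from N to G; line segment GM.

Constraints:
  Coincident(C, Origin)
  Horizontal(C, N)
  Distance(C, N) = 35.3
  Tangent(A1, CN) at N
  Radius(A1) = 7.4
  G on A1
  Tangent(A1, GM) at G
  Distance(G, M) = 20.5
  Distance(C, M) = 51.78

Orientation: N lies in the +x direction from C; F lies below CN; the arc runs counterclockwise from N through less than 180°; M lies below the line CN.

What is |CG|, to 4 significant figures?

32.40

C is at the origin; CN is horizontal with |CN| = 35.3 and N on the +x side, so N = (35.30, 0.000). A1 meets CN tangentially, so FN is at right angles to CN, so F = N + (0, -7.4) = (35.30, -7.400). Since FG ⟂ GM (tangency), |FM| = √(7.4² + 20.5²) = 21.79 regardless of where G sits on A1. So M lies on both circle(C, 51.78) and circle(F, 21.79); the below-CN intersection is M = (43.93, -27.41). G is the foot of the tangent from M: G = (29.90, -12.46).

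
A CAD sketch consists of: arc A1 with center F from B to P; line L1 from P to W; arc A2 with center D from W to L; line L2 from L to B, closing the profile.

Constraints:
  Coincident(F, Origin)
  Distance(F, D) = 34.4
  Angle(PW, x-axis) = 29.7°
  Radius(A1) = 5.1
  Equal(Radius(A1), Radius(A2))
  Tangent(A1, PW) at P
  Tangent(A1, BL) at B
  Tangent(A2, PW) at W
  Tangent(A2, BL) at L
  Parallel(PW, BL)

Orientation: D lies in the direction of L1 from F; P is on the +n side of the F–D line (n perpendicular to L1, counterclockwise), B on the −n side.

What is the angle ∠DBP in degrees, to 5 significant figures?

81.567°

F is at the origin and D lies 34.4 along u from F, so D = 34.4·u = (29.881, 17.044). Tangency of A1 to both parallel lines with radius 5.1 puts P and B at F ± 5.1·n: P = (-2.5268, 4.4300), B = (2.5268, -4.4300). Then cos ∠DBP = BD·BP / (|BD||BP|), giving 81.567°.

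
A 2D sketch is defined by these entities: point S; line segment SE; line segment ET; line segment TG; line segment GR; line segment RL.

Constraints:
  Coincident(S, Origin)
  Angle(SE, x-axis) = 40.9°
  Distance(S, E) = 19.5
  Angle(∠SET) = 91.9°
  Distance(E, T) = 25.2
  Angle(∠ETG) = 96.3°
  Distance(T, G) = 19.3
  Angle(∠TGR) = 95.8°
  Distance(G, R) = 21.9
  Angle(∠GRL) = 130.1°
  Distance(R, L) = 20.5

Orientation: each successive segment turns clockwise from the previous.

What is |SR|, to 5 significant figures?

7.8278

S is at the origin; SE runs at 40.9° with length 19.5, so E = (14.739, 12.767). ∠SET = 91.9° gives ET at -47.200° from the x-axis; with |ET| = 25.2, T = (31.861, -5.7225). ∠ETG = 96.3° gives TG at -130.90° from the x-axis; with |TG| = 19.3, G = (19.225, -20.311). ∠TGR = 95.8° gives GR at 144.90° from the x-axis; with |GR| = 21.9, R = (1.3071, -7.7179). Then |SR| = |R − S| = 7.8278.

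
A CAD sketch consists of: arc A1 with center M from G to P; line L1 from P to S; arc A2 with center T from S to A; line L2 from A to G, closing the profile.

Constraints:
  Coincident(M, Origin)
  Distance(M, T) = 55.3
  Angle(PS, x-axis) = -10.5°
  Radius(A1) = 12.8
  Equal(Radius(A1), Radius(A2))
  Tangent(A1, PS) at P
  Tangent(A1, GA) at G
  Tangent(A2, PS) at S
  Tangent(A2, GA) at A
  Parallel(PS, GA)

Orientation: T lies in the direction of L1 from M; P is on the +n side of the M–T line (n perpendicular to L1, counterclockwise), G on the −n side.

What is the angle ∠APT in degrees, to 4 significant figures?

11.81°

The slot axis is L1's direction at -10.5°, so u = (cos -10.5°, sin -10.5°) = (0.9833, -0.1822) and n = (−sin -10.5°, cos -10.5°) = (0.1822, 0.9833). M is at the origin and T lies 55.3 along u from M, so T = 55.3·u = (54.37, -10.08). Tangency of A1 to both parallel lines with radius 12.8 puts P and G at M ± 12.8·n: P = (2.333, 12.59), G = (-2.333, -12.59). Equal radii place S and A the same way about T: S = T + 12.8·n = (56.71, 2.508), A = T − 12.8·n = (52.04, -22.66). Then cos ∠APT = PA·PT / (|PA||PT|), giving 11.81°.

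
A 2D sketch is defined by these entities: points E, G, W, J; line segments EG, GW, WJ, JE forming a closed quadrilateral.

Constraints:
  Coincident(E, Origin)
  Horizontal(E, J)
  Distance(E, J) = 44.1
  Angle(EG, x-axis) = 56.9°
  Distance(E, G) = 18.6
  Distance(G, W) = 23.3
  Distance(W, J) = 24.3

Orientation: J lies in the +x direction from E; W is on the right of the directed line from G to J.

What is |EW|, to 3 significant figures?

21.1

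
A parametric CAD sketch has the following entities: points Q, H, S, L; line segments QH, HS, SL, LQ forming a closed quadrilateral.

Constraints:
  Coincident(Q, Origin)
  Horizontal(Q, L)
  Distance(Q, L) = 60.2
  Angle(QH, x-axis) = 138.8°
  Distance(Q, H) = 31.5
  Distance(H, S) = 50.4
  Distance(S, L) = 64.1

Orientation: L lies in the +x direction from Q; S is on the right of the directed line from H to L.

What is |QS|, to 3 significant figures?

23.4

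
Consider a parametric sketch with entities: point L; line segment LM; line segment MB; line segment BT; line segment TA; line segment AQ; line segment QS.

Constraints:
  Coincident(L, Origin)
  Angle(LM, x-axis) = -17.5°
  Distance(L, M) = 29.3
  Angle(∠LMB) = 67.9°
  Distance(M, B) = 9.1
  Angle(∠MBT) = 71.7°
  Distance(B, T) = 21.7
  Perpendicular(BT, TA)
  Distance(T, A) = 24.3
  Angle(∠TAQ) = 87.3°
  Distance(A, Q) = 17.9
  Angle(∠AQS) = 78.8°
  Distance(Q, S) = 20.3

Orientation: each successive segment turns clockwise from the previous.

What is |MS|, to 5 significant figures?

7.6153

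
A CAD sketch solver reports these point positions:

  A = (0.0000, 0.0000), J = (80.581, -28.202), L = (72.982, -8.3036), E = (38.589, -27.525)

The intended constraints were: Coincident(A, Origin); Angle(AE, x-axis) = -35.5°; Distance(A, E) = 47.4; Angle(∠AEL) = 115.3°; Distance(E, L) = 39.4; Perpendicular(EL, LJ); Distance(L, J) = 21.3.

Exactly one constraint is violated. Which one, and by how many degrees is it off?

Perpendicular(EL, LJ) — off by 8.30°.

A = (0.00, 0.00) ✓; AE at -35.50° ✓; |AE| = 47.40 ✓; ∠AEL = 115.3° ✓; |EL| = 39.40 ✓; ∠(EL, LJ) = 98.30° ✗; |LJ| = 21.30 ✓.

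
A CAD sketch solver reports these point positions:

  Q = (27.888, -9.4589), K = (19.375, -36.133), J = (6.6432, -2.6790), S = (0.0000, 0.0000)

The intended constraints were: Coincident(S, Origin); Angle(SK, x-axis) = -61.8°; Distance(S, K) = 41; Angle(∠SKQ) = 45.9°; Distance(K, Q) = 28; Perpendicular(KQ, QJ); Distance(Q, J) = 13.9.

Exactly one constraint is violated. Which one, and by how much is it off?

Distance(Q, J) = 13.9 — off by 8.40.

S = (0.00, 0.00) ✓; SK at -61.80° ✓; |SK| = 41.00 ✓; ∠SKQ = 45.90° ✓; |KQ| = 28.00 ✓; ∠(KQ, QJ) = 90.00° ✓; |QJ| = 22.30 ✗.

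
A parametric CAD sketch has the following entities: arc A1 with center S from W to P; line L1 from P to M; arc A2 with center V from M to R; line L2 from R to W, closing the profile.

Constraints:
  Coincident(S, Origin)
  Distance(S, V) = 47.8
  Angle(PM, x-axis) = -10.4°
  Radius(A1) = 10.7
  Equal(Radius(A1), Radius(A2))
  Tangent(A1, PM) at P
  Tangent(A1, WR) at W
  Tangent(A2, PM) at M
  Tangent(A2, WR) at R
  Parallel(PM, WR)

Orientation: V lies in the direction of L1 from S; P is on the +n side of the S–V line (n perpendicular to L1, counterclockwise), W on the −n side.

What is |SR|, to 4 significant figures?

48.98

The slot axis is L1's direction at -10.4°, so u = (cos -10.4°, sin -10.4°) = (0.9836, -0.1805) and n = (−sin -10.4°, cos -10.4°) = (0.1805, 0.9836). S is at the origin and V lies 47.8 along u from S, so V = 47.8·u = (47.01, -8.629). Tangency of A1 to both parallel lines with radius 10.7 puts P and W at S ± 10.7·n: P = (1.932, 10.52), W = (-1.932, -10.52). Equal radii place M and R the same way about V: M = V + 10.7·n = (48.95, 1.895), R = V − 10.7·n = (45.08, -19.15). Then |SR| = |R − S| = 48.98.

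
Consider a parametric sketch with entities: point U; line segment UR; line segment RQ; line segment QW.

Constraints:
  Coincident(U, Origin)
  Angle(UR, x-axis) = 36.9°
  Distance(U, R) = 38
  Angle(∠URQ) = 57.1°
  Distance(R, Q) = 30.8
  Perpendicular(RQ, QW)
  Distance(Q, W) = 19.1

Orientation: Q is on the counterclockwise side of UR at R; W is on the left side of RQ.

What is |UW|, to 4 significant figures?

16.35

∠URQ = 57.1°, so RQ runs at 36.9° + (180° − 57.1°) = 159.8° from the x-axis; with |RQ| = 30.8, Q = R + 30.8·(cos 159.8°, sin 159.8°) = (1.482, 33.45). RQ is perpendicular to QW; with |QW| = 19.1 on the left of RQ, W = Q + 19.1·(-0.3453, -0.9385) = (-5.113, 15.53). Then |UW| = |W − U| = 16.35.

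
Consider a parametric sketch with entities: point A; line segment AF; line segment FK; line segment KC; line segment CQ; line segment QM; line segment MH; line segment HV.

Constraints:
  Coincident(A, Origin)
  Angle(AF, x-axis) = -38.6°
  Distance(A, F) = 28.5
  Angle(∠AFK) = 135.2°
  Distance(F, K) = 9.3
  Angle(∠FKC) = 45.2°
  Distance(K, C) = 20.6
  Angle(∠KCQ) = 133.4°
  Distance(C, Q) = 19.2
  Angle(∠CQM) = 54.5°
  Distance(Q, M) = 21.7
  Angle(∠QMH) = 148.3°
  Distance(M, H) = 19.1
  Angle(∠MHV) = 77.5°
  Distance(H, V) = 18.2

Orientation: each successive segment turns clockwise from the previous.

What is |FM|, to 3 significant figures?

11.8

∠KCQ = 133.4° gives CQ at 95.2° from the x-axis; with |CQ| = 19.2, Q = (5.41, 4.84). ∠CQM = 54.5° gives QM at -30.3° from the x-axis; with |QM| = 21.7, M = (24.1, -6.11). Then |FM| = |M − F| = 11.8.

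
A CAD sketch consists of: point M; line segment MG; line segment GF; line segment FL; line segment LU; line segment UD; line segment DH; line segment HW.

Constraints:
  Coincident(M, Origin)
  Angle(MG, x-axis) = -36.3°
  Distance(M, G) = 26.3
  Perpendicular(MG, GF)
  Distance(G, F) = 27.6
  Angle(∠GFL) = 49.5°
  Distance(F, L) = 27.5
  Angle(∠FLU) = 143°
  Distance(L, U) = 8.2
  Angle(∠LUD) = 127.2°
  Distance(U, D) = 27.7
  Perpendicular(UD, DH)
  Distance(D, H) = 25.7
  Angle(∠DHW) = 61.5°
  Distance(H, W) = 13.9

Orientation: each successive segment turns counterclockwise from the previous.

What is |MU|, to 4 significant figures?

4.009

M is at the origin; MG runs at -36.3° with length 26.3, so G = (21.20, -15.57). The perpendicularity gives GF at right angles to MG, so GF runs at 53.70°; with |GF| = 27.6, F = (37.54, 6.674). ∠GFL = 49.5° gives FL at -175.8° from the x-axis; with |FL| = 27.5, L = (10.11, 4.660). ∠FLU = 143.0° gives LU at -138.8° from the x-axis; with |LU| = 8.2, U = (3.940, -0.7416). Then |MU| = |U − M| = 4.009.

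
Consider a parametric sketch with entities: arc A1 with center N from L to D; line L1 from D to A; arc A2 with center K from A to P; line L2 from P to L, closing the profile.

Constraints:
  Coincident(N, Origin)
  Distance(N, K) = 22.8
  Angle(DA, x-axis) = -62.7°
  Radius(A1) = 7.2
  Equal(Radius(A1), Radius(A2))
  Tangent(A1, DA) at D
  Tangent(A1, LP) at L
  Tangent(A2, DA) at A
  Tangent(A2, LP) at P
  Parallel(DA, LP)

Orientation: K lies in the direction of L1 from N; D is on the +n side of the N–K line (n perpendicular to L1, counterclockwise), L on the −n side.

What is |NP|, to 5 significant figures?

23.910

The slot axis is L1's direction at -62.7°, so u = (cos -62.7°, sin -62.7°) = (0.45865, -0.88862) and n = (−sin -62.7°, cos -62.7°) = (0.88862, 0.45865). N is at the origin and K lies 22.8 along u from N, so K = 22.8·u = (10.457, -20.260). Tangency of A1 to both parallel lines with radius 7.2 puts D and L at N ± 7.2·n: D = (6.3980, 3.3023), L = (-6.3980, -3.3023). Equal radii place A and P the same way about K: A = K + 7.2·n = (16.855, -16.958), P = K − 7.2·n = (4.0592, -23.563). Then |NP| = |P − N| = 23.910.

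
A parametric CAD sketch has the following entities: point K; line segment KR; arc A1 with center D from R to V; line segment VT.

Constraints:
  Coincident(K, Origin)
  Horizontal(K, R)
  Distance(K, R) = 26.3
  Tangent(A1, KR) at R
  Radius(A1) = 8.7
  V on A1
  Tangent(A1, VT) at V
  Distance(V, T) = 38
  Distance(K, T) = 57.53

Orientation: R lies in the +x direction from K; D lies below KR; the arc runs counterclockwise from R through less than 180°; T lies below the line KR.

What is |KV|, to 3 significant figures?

21.9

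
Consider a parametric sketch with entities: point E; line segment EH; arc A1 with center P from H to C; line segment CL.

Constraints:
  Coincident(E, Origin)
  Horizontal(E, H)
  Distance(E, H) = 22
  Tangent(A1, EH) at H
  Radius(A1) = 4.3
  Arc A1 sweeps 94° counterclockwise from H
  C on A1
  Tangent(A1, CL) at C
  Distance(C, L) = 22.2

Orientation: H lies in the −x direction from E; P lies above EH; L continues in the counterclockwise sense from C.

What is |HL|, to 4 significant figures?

26.89

E is at the origin; E and H share the same y with |EH| = 22.0 and H on the −x side, so H = (-22.00, 0.000). Tangency of A1 to EH means the radius PH is perpendicular to EH, so P = H + (0, 4.3) = (-22.00, 4.300). On A1, H sits at bearing -90° from P; a 94° counterclockwise sweep puts C at bearing 4°, so C = P + 4.3·(cos 4°, sin 4°) = (-17.71, 4.600). Since A1 is tangent to CL there, PC ⟂ CL, so CL runs along (−sin 4°, cos 4°); with |CL| = 22.2, L = (-19.26, 26.75). Then |HL| = |L − H| = 26.89.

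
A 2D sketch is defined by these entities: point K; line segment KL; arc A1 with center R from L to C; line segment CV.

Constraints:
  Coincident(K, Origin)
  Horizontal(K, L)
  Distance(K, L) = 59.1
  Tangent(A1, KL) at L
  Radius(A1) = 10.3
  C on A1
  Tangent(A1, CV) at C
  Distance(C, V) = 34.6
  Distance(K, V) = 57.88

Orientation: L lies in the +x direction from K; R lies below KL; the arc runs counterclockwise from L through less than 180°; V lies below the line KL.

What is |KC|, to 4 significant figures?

49.73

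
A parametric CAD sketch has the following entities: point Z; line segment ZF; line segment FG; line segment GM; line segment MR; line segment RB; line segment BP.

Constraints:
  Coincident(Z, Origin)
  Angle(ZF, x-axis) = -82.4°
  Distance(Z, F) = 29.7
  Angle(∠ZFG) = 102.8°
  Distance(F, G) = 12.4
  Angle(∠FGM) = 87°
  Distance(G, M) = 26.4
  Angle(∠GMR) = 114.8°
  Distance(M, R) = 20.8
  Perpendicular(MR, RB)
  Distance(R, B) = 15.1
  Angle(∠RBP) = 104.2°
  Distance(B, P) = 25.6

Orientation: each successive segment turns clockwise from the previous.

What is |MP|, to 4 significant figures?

21.75

Z is at the origin; ZF runs at -82.4° with length 29.7, so F = (3.928, -29.44). ∠ZFG = 102.8° gives FG at -159.6° from the x-axis; with |FG| = 12.4, G = (-7.694, -33.76). ∠FGM = 87.0° gives GM at 107.4° from the x-axis; with |GM| = 26.4, M = (-15.59, -8.569). ∠GMR = 114.8° gives MR at 42.20° from the x-axis; with |MR| = 20.8, R = (-0.1802, 5.402). The perpendicularity gives RB at right angles to MR, so RB runs at -47.80°; with |RB| = 15.1, B = (9.963, -5.784). ∠RBP = 104.2° gives BP at -123.6° from the x-axis; with |BP| = 25.6, P = (-4.204, -27.11). Then |MP| = |P − M| = 21.75.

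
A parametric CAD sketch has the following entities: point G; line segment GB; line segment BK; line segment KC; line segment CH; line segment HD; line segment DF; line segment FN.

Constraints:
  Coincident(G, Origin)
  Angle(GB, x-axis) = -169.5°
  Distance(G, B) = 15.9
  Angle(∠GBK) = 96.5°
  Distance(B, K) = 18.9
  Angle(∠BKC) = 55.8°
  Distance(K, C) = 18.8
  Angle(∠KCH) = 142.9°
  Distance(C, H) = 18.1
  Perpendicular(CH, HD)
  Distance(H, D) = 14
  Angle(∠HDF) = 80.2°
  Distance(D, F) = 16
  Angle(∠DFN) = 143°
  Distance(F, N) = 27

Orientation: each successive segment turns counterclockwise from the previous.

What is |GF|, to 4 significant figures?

11.06

G is at the origin; GB runs at -169.5° with length 15.9, so B = (-15.63, -2.898). ∠GBK = 96.5° gives BK at -86.00° from the x-axis; with |BK| = 18.9, K = (-14.32, -21.75). ∠BKC = 55.8° gives KC at 38.20° from the x-axis; with |KC| = 18.8, C = (0.4588, -10.13). ∠KCH = 142.9° gives CH at 75.30° from the x-axis; with |CH| = 18.1, H = (5.052, 7.382). CH ⟂ HD, so HD runs at 165.3°; with |HD| = 14.0, D = (-8.490, 10.93). ∠HDF = 80.2° gives DF at -94.90° from the x-axis; with |DF| = 16.0, F = (-9.857, -5.007). Then |GF| = |F − G| = 11.06.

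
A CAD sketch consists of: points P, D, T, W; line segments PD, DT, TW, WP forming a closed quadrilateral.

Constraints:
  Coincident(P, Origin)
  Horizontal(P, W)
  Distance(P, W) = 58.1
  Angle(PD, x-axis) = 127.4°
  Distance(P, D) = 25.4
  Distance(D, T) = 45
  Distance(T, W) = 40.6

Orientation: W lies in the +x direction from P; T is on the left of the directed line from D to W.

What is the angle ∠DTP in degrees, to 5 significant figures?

34.080°

P is at the origin; PW is horizontal with |PW| = 58.1 and W in +x, so W = (58.1, 0). PD runs at 127.4° with |PD| = 25.4, so D = (-15.427, 20.178). T is determined by |DT| = 45.0 and |TW| = 40.6 together: it lies at the intersection of circle(D, 45.0) and circle(W, 40.6). With |DW| = 76.246, the foot of the radical line on DW is 40.593 from D and the perpendicular offset is √(45.0² − 40.593²) = 19.422. Taking the left-of-DW solution: T = (28.858, 28.165).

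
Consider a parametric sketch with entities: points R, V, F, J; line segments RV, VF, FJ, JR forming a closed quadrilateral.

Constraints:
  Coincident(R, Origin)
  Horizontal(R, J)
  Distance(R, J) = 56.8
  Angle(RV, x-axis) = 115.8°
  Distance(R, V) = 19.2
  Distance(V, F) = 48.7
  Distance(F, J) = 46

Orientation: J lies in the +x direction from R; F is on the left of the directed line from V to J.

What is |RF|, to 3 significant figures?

53.1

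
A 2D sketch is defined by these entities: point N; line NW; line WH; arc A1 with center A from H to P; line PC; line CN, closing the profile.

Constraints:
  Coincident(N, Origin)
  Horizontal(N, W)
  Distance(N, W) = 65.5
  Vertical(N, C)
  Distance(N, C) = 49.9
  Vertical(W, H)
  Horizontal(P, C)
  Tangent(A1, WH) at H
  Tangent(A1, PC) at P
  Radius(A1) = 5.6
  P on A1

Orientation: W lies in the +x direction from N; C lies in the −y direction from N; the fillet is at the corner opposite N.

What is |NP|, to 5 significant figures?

77.962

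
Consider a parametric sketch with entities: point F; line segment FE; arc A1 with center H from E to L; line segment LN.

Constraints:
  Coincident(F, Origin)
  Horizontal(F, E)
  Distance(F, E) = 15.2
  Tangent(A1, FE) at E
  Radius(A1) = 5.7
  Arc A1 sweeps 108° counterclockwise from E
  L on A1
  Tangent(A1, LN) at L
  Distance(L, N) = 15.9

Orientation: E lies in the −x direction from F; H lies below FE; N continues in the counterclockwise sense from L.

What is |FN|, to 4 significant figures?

27.51

On A1, E sits at bearing 90° from H; a 108° counterclockwise sweep puts L at bearing 198°, so L = H + 5.7·(cos 198°, sin 198°) = (-20.62, -7.461). The tangent condition forces HL to be normal to LN, so LN runs along (−sin 198°, cos 198°); with |LN| = 15.9, N = (-15.71, -22.58). Then |FN| = |N − F| = 27.51.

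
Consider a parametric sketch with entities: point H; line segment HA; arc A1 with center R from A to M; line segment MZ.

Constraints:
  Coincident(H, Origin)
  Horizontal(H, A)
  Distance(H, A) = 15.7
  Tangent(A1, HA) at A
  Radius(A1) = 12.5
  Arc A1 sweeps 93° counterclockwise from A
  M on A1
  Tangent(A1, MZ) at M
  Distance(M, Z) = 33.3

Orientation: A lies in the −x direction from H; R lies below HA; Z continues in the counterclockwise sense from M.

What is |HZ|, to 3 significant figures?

53.4

H is at the origin; H and A share the same y with |HA| = 15.7 and A on the −x side, so A = (-15.7, 0.00). The tangent condition forces RA to be normal to HA, so R = A + (0, -12.5) = (-15.7, -12.5). On A1, A sits at bearing 90° from R; a 93° counterclockwise sweep puts M at bearing 183°, so M = R + 12.5·(cos 183°, sin 183°) = (-28.2, -13.2). The tangent condition forces RM to be normal to MZ, so MZ runs along (−sin 183°, cos 183°); with |MZ| = 33.3, Z = (-26.4, -46.4). Then |HZ| = |Z − H| = 53.4.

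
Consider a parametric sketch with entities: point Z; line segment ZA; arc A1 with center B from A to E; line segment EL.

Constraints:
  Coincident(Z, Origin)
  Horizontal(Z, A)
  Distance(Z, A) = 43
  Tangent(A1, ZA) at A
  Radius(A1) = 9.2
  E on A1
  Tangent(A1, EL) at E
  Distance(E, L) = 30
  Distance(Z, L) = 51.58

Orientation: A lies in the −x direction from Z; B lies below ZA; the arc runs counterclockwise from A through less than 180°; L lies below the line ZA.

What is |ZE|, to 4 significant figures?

52.60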